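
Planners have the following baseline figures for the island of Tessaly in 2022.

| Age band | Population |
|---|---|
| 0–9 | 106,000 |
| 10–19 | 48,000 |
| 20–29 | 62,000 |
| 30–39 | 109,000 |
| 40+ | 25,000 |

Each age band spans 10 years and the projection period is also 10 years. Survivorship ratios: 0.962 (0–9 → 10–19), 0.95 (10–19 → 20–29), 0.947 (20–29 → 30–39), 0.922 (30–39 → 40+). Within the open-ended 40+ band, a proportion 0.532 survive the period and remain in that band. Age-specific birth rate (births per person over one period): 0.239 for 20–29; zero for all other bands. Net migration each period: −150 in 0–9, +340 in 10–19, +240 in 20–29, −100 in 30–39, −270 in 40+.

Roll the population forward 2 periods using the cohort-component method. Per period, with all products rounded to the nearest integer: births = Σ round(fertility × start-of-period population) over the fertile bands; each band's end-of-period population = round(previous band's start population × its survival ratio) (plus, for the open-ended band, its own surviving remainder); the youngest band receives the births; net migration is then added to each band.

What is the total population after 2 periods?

[period 1]
Births: 62000 * 0.239 = 14818
10–19: 106000 * 0.962 = 101972
20–29: 48000 * 0.95 = 45600
30–39: 62000 * 0.947 = 58714
40+: 109000 * 0.922 + 25000 * 0.532 = 100498 + 13300 = 113798
Net migration: 0–9 − 150 → 14668; 10–19 + 340 → 102312; 20–29 + 240 → 45840; 30–39 − 100 → 58614; 40+ − 270 → 113528
Giving 14668 / 102312 / 45840 / 58614 / 113528.
[period 2]
Births: 45840 * 0.239 = 10956
10–19: 14668 * 0.962 = 14111
20–29: 102312 * 0.95 = 97196
30–39: 45840 * 0.947 = 43410
40+: 58614 * 0.922 + 113528 * 0.532 = 54042 + 60397 = 114439
Net migration: 0–9 − 150 → 10806; 10–19 + 340 → 14451; 20–29 + 240 → 97436; 30–39 − 100 → 43310; 40+ − 270 → 114169
Giving 10806 / 14451 / 97436 / 43310 / 114169.
Total after period 2: 10806 + 14451 + 97436 + 43310 + 114169 = 280172

280172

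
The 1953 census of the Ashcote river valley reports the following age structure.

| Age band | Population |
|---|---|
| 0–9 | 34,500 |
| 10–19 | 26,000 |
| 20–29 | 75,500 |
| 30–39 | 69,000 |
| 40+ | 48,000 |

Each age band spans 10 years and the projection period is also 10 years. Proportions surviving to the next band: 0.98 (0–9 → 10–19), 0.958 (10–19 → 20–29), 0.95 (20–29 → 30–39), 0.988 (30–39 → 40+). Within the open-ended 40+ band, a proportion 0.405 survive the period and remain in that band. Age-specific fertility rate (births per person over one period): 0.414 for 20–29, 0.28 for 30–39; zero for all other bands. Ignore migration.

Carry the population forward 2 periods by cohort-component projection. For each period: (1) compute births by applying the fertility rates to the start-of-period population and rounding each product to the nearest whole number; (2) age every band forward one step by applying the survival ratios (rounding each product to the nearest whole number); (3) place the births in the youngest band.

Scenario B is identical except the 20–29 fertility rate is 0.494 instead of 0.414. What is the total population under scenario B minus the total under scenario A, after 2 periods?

7913

Call the bands 1 to 5, youngest first.
— Period 1 —
Births: 75500 * 0.414 = 31257, 69000 * 0.28 = 19320 ⇒ total 50577
Band 2: 34500 * 0.98 = 33810
Band 3: 26000 * 0.958 = 24908
Band 4: 75500 * 0.95 = 71725
Band 5: 69000 * 0.988 + 48000 * 0.405 = 68172 + 19440 = 87612
→ [50577, 33810, 24908, 71725, 87612]
— Period 2 —
Births: 24908 * 0.414 = 10312, 71725 * 0.28 = 20083 ⇒ total 30395
Band 2: 50577 * 0.98 = 49565
Band 3: 33810 * 0.958 = 32390
Band 4: 24908 * 0.95 = 23663
Band 5: 71725 * 0.988 + 87612 * 0.405 = 70864 + 35483 = 106347
→ [30395, 49565, 32390, 23663, 106347]
Scenario A total after 2 periods: 242360
Scenario B projection —
— Period 1 —
Births: 75500 * 0.494 = 37297, 69000 * 0.28 = 19320 ⇒ total 56617
Band 2: 34500 * 0.98 = 33810
Band 3: 26000 * 0.958 = 24908
Band 4: 75500 * 0.95 = 71725
Band 5: 69000 * 0.988 + 48000 * 0.405 = 68172 + 19440 = 87612
→ [56617, 33810, 24908, 71725, 87612]
— Period 2 —
Births: 24908 * 0.494 = 12305, 71725 * 0.28 = 20083 ⇒ total 32388
Band 2: 56617 * 0.98 = 55485
Band 3: 33810 * 0.958 = 32390
Band 4: 24908 * 0.95 = 23663
Band 5: 71725 * 0.988 + 87612 * 0.405 = 70864 + 35483 = 106347
→ [32388, 55485, 32390, 23663, 106347]
Scenario B total after 2 periods: 250273
Difference B − A = 250273 − 242360 = 7913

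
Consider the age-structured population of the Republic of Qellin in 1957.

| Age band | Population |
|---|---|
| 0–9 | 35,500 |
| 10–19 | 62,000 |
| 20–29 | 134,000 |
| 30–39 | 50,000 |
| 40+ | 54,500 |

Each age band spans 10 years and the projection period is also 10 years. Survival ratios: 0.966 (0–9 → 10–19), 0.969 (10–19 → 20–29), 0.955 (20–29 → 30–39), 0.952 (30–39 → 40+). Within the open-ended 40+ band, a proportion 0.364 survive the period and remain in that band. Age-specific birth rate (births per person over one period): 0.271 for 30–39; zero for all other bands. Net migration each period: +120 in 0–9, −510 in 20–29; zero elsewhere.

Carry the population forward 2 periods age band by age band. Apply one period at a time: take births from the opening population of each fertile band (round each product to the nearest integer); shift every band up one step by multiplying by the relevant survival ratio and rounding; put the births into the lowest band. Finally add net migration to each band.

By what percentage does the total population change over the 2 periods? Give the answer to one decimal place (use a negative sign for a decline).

Let band 1 be 0–9 through band 5 = 40+.
Period 1:
Births: 50000 × 0.271 = 13550
Band 2: 35500 × 0.966 = 34293
Band 3: 62000 × 0.969 = 60078
Band 4: 134000 × 0.955 = 127970
Band 5: 50000 × 0.952 + 54500 × 0.364 = 47600 + 19838 = 67438
Net migration: Band 1 + 120 → 13670; Band 3 − 510 → 59568
Population now: 0–9=13670, 10–19=34293, 20–29=59568, 30–39=127970, 40+=67438
Period 2:
Births: 127970 × 0.271 = 34680
Band 2: 13670 × 0.966 = 13205
Band 3: 34293 × 0.969 = 33230
Band 4: 59568 × 0.955 = 56887
Band 5: 127970 × 0.952 + 67438 × 0.364 = 121827 + 24547 = 146374
Net migration: Band 1 + 120 → 34800; Band 3 − 510 → 32720
Population now: 0–9=34800, 10–19=13205, 20–29=32720, 30–39=56887, 40+=146374
Total: 336000 → 283986; change = -52014; percentage change = -15.5%

-15.5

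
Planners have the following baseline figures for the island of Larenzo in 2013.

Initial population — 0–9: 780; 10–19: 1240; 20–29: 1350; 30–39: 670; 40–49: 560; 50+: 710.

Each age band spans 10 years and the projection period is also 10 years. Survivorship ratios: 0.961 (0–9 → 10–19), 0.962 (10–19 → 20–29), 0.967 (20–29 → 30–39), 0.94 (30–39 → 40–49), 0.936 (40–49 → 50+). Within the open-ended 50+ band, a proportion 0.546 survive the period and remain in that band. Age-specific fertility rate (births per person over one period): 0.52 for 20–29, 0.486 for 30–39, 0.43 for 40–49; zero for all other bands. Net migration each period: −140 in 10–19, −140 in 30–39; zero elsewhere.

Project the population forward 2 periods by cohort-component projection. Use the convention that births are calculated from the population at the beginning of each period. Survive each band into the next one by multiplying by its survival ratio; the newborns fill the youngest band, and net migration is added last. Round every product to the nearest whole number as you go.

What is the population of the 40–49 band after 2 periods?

Period 1:
Births: 1350 × 0.52 = 702, 670 × 0.486 = 326, 560 × 0.43 = 241 ⇒ total 1269
10–19: 780 × 0.961 = 750
20–29: 1240 × 0.962 = 1193
30–39: 1350 × 0.967 = 1305
40–49: 670 × 0.94 = 630
50+: 560 × 0.936 + 710 × 0.546 = 524 + 388 = 912
Net migration: 10–19 − 140 → 610; 30–39 − 140 → 1165
Giving 1269 / 610 / 1193 / 1165 / 630 / 912.
Period 2:
Births: 1193 × 0.52 = 620, 1165 × 0.486 = 566, 630 × 0.43 = 271 ⇒ total 1457
10–19: 1269 × 0.961 = 1220
20–29: 610 × 0.962 = 587
30–39: 1193 × 0.967 = 1154
40–49: 1165 × 0.94 = 1095
50+: 630 × 0.936 + 912 × 0.546 = 590 + 498 = 1088
Net migration: 10–19 − 140 → 1080; 30–39 − 140 → 1014
Giving 1457 / 1080 / 587 / 1014 / 1095 / 1088.

1095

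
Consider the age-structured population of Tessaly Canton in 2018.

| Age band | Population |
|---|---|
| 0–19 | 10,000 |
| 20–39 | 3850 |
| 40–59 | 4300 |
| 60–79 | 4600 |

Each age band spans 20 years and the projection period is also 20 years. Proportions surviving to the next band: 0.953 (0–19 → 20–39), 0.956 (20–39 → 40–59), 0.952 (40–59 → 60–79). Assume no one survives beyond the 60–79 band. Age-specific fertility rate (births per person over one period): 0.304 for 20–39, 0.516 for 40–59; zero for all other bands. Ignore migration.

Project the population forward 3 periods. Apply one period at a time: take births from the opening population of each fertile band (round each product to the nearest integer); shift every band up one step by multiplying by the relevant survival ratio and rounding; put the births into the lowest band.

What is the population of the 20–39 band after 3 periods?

4571

Numbering the groups 1..4 from youngest to oldest:
After projecting period 1:
Births: 3850 * 0.304 = 1170 ; 4300 * 0.516 = 2219 ⇒ total 3389
Group 2: 10000 * 0.953 = 9530
Group 3: 3850 * 0.956 = 3681
Group 4: 4300 * 0.952 = 4094
Population now: 0–19=3389, 20–39=9530, 40–59=3681, 60–79=4094
After projecting period 2:
Births: 9530 * 0.304 = 2897 ; 3681 * 0.516 = 1899 ⇒ total 4796
Group 2: 3389 * 0.953 = 3230
Group 3: 9530 * 0.956 = 9111
Group 4: 3681 * 0.952 = 3504
Population now: 0–19=4796, 20–39=3230, 40–59=9111, 60–79=3504
After projecting period 3:
Births: 3230 * 0.304 = 982 ; 9111 * 0.516 = 4701 ⇒ total 5683
Group 2: 4796 * 0.953 = 4571
Group 3: 3230 * 0.956 = 3088
Group 4: 9111 * 0.952 = 8674
Population now: 0–19=5683, 20–39=4571, 40–59=3088, 60–79=8674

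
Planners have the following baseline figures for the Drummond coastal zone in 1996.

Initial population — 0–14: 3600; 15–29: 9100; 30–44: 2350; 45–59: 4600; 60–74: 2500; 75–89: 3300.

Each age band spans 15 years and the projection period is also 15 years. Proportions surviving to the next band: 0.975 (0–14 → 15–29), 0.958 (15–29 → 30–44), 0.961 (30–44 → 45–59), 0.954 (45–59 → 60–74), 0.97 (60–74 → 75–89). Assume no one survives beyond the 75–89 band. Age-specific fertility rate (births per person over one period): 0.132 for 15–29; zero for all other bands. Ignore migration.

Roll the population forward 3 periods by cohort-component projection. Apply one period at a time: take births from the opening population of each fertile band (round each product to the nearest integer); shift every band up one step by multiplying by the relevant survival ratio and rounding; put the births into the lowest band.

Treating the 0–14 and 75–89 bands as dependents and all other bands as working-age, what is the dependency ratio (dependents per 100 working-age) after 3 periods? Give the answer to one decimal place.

After projecting period 1:
Births: 9100 × 0.132 = 1201
15–29: 3600 × 0.975 = 3510
30–44: 9100 × 0.958 = 8718
45–59: 2350 × 0.961 = 2258
60–74: 4600 × 0.954 = 4388
75–89: 2500 × 0.97 = 2425
End of period: [1201, 3510, 8718, 2258, 4388, 2425]
After projecting period 2:
Births: 3510 × 0.132 = 463
15–29: 1201 × 0.975 = 1171
30–44: 3510 × 0.958 = 3363
45–59: 8718 × 0.961 = 8378
60–74: 2258 × 0.954 = 2154
75–89: 4388 × 0.97 = 4256
End of period: [463, 1171, 3363, 8378, 2154, 4256]
After projecting period 3:
Births: 1171 × 0.132 = 155
15–29: 463 × 0.975 = 451
30–44: 1171 × 0.958 = 1122
45–59: 3363 × 0.961 = 3232
60–74: 8378 × 0.954 = 7993
75–89: 2154 × 0.97 = 2089
End of period: [155, 451, 1122, 3232, 7993, 2089]
Dependents (band 0–14 + band 75–89) = 155 + 2089 = 2244; working-age = 12798; ratio = 2244/12798 × 100 = 17.5

17.5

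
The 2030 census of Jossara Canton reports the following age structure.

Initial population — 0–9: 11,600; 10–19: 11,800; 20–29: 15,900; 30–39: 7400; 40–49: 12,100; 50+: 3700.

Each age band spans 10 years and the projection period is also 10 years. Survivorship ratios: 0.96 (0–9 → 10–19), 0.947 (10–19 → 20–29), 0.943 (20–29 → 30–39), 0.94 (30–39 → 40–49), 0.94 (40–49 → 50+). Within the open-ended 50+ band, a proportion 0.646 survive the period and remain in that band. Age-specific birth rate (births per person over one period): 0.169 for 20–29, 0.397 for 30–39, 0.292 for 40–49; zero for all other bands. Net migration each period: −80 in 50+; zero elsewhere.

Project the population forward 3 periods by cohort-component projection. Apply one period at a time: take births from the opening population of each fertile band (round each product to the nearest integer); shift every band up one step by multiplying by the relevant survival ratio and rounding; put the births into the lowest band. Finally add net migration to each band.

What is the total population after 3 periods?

70787

Call the bands 1 to 6, youngest first.
Period 1.
Births: 15900 × 0.169 = 2687, 7400 × 0.397 = 2938, 12100 × 0.292 = 3533 → 9158
Band 2: 11600 × 0.96 = 11136
Band 3: 11800 × 0.947 = 11175
Band 4: 15900 × 0.943 = 14994
Band 5: 7400 × 0.94 = 6956
Band 6: 12100 × 0.94 + 3700 × 0.646 = 11374 + 2390 = 13764
Net migration: Band 6 − 80 → 13684
→ [9158, 11136, 11175, 14994, 6956, 13684]
Period 2.
Births: 11175 × 0.169 = 1889, 14994 × 0.397 = 5953, 6956 × 0.292 = 2031 → 9873
Band 2: 9158 × 0.96 = 8792
Band 3: 11136 × 0.947 = 10546
Band 4: 11175 × 0.943 = 10538
Band 5: 14994 × 0.94 = 14094
Band 6: 6956 × 0.94 + 13684 × 0.646 = 6539 + 8840 = 15379
Net migration: Band 6 − 80 → 15299
→ [9873, 8792, 10546, 10538, 14094, 15299]
Period 3.
Births: 10546 × 0.169 = 1782, 10538 × 0.397 = 4184, 14094 × 0.292 = 4115 → 10081
Band 2: 9873 × 0.96 = 9478
Band 3: 8792 × 0.947 = 8326
Band 4: 10546 × 0.943 = 9945
Band 5: 10538 × 0.94 = 9906
Band 6: 14094 × 0.94 + 15299 × 0.646 = 13248 + 9883 = 23131
Net migration: Band 6 − 80 → 23051
→ [10081, 9478, 8326, 9945, 9906, 23051]
Total after period 3: 10081 + 9478 + 8326 + 9945 + 9906 + 23051 = 70787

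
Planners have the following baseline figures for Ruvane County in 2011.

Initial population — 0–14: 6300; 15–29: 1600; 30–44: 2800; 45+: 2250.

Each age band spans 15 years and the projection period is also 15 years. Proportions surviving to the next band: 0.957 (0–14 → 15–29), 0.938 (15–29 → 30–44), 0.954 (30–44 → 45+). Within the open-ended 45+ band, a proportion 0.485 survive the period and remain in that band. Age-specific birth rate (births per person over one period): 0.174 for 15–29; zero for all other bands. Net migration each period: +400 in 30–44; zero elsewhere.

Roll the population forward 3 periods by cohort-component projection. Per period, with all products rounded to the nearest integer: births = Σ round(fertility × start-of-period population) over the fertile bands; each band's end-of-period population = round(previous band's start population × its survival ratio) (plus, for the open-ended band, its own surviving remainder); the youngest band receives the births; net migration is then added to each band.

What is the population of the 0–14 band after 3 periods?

46

[period 1]
Births: 1600 × 0.174 = 278
15–29: 6300 × 0.957 = 6029
30–44: 1600 × 0.938 = 1501
45+: 2800 × 0.954 + 2250 × 0.485 = 2671 + 1091 = 3762
Net migration: 30–44 + 400 → 1901
→ [278, 6029, 1901, 3762]
[period 2]
Births: 6029 × 0.174 = 1049
15–29: 278 × 0.957 = 266
30–44: 6029 × 0.938 = 5655
45+: 1901 × 0.954 + 3762 × 0.485 = 1814 + 1825 = 3639
Net migration: 30–44 + 400 → 6055
→ [1049, 266, 6055, 3639]
[period 3]
Births: 266 × 0.174 = 46
15–29: 1049 × 0.957 = 1004
30–44: 266 × 0.938 = 250
45+: 6055 × 0.954 + 3639 × 0.485 = 5776 + 1765 = 7541
Net migration: 30–44 + 400 → 650
→ [46, 1004, 650, 7541]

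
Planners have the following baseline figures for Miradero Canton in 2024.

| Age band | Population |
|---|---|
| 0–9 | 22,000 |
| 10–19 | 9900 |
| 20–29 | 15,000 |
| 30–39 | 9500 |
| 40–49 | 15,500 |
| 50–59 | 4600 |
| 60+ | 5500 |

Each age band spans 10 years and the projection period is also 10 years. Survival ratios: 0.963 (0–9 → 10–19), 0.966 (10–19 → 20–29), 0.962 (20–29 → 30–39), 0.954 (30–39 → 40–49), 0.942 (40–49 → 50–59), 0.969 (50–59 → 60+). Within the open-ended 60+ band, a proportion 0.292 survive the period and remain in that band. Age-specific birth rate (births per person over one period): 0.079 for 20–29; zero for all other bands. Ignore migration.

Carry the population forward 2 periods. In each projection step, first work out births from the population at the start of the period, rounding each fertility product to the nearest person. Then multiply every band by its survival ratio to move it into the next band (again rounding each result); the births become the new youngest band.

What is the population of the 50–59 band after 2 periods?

[period 1]
Births: 15000 * 0.079 = 1185
10–19: 22000 * 0.963 = 21186
20–29: 9900 * 0.966 = 9563
30–39: 15000 * 0.962 = 14430
40–49: 9500 * 0.954 = 9063
50–59: 15500 * 0.942 = 14601
60+: 4600 * 0.969 + 5500 * 0.292 = 4457 + 1606 = 6063
End of period: [1185, 21186, 9563, 14430, 9063, 14601, 6063]
[period 2]
Births: 9563 * 0.079 = 755
10–19: 1185 * 0.963 = 1141
20–29: 21186 * 0.966 = 20466
30–39: 9563 * 0.962 = 9200
40–49: 14430 * 0.954 = 13766
50–59: 9063 * 0.942 = 8537
60+: 14601 * 0.969 + 6063 * 0.292 = 14148 + 1770 = 15918
End of period: [755, 1141, 20466, 9200, 13766, 8537, 15918]

8537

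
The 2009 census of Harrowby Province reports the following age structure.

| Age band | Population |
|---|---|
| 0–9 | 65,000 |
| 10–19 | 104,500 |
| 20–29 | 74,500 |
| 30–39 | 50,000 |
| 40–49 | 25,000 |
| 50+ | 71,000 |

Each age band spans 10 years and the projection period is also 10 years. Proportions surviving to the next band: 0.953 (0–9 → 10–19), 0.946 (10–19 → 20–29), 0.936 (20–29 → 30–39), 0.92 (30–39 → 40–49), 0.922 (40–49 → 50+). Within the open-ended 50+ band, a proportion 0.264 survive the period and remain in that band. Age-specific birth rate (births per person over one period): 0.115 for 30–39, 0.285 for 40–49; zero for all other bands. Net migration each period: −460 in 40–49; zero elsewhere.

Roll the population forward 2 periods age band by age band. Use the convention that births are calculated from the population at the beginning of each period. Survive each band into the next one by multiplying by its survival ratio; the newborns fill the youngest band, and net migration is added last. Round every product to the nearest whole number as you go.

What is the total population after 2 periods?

Period 1:
Births: 50000 × 0.115 = 5750  |  25000 × 0.285 = 7125 → 12875
10–19: 65000 × 0.953 = 61945
20–29: 104500 × 0.946 = 98857
30–39: 74500 × 0.936 = 69732
40–49: 50000 × 0.92 = 46000
50+: 25000 × 0.922 + 71000 × 0.264 = 23050 + 18744 = 41794
Net migration: 40–49 − 460 → 45540
Giving 12875 / 61945 / 98857 / 69732 / 45540 / 41794.
Period 2:
Births: 69732 × 0.115 = 8019  |  45540 × 0.285 = 12979 → 20998
10–19: 12875 × 0.953 = 12270
20–29: 61945 × 0.946 = 58600
30–39: 98857 × 0.936 = 92530
40–49: 69732 × 0.92 = 64153
50+: 45540 × 0.922 + 41794 × 0.264 = 41988 + 11034 = 53022
Net migration: 40–49 − 460 → 63693
Giving 20998 / 12270 / 58600 / 92530 / 63693 / 53022.
Total after period 2: 20998 + 12270 + 58600 + 92530 + 63693 + 53022 = 301113

301113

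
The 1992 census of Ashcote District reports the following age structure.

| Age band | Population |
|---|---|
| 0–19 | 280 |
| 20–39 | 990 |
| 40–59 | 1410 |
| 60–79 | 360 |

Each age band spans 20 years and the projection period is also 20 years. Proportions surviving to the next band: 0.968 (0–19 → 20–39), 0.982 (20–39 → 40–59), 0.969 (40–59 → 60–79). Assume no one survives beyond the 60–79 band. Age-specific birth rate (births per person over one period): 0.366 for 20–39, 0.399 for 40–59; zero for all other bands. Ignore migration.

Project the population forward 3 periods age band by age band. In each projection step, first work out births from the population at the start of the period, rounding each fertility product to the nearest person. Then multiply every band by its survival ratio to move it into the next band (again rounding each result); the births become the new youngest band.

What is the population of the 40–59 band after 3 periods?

879

— Period 1 —
Births: 990 × 0.366 = 362, 1410 × 0.399 = 563 — total 925
20–39: 280 × 0.968 = 271
40–59: 990 × 0.982 = 972
60–79: 1410 × 0.969 = 1366
→ [925, 271, 972, 1366]
— Period 2 —
Births: 271 × 0.366 = 99, 972 × 0.399 = 388 — total 487
20–39: 925 × 0.968 = 895
40–59: 271 × 0.982 = 266
60–79: 972 × 0.969 = 942
→ [487, 895, 266, 942]
— Period 3 —
Births: 895 × 0.366 = 328, 266 × 0.399 = 106 — total 434
20–39: 487 × 0.968 = 471
40–59: 895 × 0.982 = 879
60–79: 266 × 0.969 = 258
→ [434, 471, 879, 258]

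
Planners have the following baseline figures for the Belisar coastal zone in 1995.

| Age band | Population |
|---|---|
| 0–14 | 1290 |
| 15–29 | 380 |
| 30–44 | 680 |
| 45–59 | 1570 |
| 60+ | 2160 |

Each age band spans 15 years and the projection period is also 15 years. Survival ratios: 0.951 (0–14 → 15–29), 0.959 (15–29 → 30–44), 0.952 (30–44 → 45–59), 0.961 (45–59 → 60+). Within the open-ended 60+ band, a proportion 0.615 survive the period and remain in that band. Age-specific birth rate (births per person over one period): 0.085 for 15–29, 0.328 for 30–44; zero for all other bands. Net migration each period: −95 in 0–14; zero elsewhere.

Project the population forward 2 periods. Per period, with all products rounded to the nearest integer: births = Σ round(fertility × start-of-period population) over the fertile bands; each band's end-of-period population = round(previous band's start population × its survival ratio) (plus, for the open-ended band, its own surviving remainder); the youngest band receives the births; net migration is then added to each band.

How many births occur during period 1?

255

After projecting period 1:
Births: 380 * 0.085 = 32, 680 * 0.328 = 223 ⇒ total 255
15–29: 1290 * 0.951 = 1227
30–44: 380 * 0.959 = 364
45–59: 680 * 0.952 = 647
60+: 1570 * 0.961 + 2160 * 0.615 = 1509 + 1328 = 2837
Net migration: 0–14 − 95 → 160
Giving 160 / 1227 / 364 / 647 / 2837.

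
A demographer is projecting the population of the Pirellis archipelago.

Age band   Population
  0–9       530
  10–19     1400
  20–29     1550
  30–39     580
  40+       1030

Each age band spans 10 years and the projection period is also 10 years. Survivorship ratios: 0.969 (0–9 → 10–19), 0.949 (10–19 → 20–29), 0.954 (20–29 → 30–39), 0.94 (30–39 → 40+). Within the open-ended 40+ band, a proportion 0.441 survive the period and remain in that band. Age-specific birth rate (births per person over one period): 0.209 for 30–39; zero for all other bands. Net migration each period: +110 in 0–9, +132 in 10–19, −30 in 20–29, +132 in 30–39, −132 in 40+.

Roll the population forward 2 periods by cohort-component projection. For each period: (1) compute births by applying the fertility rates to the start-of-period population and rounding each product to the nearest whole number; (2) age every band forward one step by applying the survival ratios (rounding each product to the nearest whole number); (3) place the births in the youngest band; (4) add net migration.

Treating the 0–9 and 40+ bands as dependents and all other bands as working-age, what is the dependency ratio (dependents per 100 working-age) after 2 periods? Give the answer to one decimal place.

95.7

(Groups numbered youngest = 1 to oldest = 5.)
After projecting period 1:
Births: 580 × 0.209 = 121
Group 2: 530 × 0.969 = 514
Group 3: 1400 × 0.949 = 1329
Group 4: 1550 × 0.954 = 1479
Group 5: 580 × 0.94 + 1030 × 0.441 = 545 + 454 = 999
Net migration: Group 1 + 110 → 231; Group 2 + 132 → 646; Group 3 − 30 → 1299; Group 4 + 132 → 1611; Group 5 − 132 → 867
Giving 231 / 646 / 1299 / 1611 / 867.
After projecting period 2:
Births: 1611 × 0.209 = 337
Group 2: 231 × 0.969 = 224
Group 3: 646 × 0.949 = 613
Group 4: 1299 × 0.954 = 1239
Group 5: 1611 × 0.94 + 867 × 0.441 = 1514 + 382 = 1896
Net migration: Group 1 + 110 → 447; Group 2 + 132 → 356; Group 3 − 30 → 583; Group 4 + 132 → 1371; Group 5 − 132 → 1764
Giving 447 / 356 / 583 / 1371 / 1764.
Dependents (band 0–9 + band 40+) = 447 + 1764 = 2211; working-age = 2310; ratio = 2211/2310 × 100 = 95.7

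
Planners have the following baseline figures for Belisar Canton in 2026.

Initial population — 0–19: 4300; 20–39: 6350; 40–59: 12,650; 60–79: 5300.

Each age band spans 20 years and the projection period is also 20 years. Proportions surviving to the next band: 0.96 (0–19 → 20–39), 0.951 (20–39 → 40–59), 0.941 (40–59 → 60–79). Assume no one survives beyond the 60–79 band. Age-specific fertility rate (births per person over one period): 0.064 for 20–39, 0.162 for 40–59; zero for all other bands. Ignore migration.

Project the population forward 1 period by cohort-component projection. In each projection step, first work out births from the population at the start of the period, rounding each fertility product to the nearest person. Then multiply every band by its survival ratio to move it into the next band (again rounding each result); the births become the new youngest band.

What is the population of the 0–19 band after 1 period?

2455

Let band 1 be 0–19 through band 4 = 60–79.
Period 1:
Births: 6350 × 0.064 = 406 ; 12650 × 0.162 = 2049 → total 2455
Band 2: 4300 × 0.96 = 4128
Band 3: 6350 × 0.951 = 6039
Band 4: 12650 × 0.941 = 11904
Population now: 0–19=2455, 20–39=4128, 40–59=6039, 60–79=11904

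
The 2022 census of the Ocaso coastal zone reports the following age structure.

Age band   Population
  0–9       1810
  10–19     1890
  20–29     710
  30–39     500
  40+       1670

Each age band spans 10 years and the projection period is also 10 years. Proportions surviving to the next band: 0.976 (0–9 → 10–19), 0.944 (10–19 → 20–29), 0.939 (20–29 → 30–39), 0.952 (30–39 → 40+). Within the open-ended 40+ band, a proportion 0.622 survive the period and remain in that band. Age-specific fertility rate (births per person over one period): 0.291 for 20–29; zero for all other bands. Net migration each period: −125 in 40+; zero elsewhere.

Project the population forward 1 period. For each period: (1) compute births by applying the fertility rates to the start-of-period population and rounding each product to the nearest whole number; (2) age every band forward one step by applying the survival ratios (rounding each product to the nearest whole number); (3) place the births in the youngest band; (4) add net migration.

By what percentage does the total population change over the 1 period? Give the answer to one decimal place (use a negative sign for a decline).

Period 1:
Births: 710 × 0.291 = 207
10–19: 1810 × 0.976 = 1767
20–29: 1890 × 0.944 = 1784
30–39: 710 × 0.939 = 667
40+: 500 × 0.952 + 1670 × 0.622 = 476 + 1039 = 1515
Net migration: 40+ − 125 → 1390
→ [207, 1767, 1784, 667, 1390]
Total: 6580 → 5815; change = -765; percentage change = -11.6%

-11.6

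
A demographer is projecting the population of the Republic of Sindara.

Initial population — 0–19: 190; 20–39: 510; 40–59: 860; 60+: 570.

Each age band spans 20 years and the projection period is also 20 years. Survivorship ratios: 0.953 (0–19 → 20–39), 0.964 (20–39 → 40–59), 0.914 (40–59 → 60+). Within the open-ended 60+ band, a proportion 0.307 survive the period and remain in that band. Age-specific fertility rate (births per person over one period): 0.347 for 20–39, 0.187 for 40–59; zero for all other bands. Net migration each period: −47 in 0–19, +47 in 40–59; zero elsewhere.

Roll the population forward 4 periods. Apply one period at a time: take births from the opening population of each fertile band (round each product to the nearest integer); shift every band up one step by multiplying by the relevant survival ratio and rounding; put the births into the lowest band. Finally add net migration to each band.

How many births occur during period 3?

137

Let group 1 be 0–19 through group 4 = 60+.
Period 1.
Births: 510 * 0.347 = 177, 860 * 0.187 = 161 ⇒ total 338
Group 2: 190 * 0.953 = 181
Group 3: 510 * 0.964 = 492
Group 4: 860 * 0.914 + 570 * 0.307 = 786 + 175 = 961
Net migration: Group 1 − 47 → 291; Group 3 + 47 → 539
Giving 291 / 181 / 539 / 961.
Period 2.
Births: 181 * 0.347 = 63, 539 * 0.187 = 101 ⇒ total 164
Group 2: 291 * 0.953 = 277
Group 3: 181 * 0.964 = 174
Group 4: 539 * 0.914 + 961 * 0.307 = 493 + 295 = 788
Net migration: Group 1 − 47 → 117; Group 3 + 47 → 221
Giving 117 / 277 / 221 / 788.
Period 3.
Births: 277 * 0.347 = 96, 221 * 0.187 = 41 ⇒ total 137
Group 2: 117 * 0.953 = 112
Group 3: 277 * 0.964 = 267
Group 4: 221 * 0.914 + 788 * 0.307 = 202 + 242 = 444
Net migration: Group 1 − 47 → 90; Group 3 + 47 → 314
Giving 90 / 112 / 314 / 444.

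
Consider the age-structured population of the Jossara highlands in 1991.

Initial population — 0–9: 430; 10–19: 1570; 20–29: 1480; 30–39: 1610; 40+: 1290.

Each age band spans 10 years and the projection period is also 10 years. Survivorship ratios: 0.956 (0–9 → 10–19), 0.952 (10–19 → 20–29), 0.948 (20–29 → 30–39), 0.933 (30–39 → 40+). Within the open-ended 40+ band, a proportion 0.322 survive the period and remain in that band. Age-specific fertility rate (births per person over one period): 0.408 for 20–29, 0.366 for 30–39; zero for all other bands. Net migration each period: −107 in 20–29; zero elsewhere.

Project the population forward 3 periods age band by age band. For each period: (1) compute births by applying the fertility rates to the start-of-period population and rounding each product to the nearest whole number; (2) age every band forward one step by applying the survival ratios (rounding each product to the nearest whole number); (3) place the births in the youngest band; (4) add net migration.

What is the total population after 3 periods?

4726

Numbering the groups 1..5 from youngest to oldest:
[period 1]
Births: 1480 × 0.408 = 604, 1610 × 0.366 = 589 — total 1193
Group 2: 430 × 0.956 = 411
Group 3: 1570 × 0.952 = 1495
Group 4: 1480 × 0.948 = 1403
Group 5: 1610 × 0.933 + 1290 × 0.322 = 1502 + 415 = 1917
Net migration: Group 3 − 107 → 1388
Giving 1193 / 411 / 1388 / 1403 / 1917.
[period 2]
Births: 1388 × 0.408 = 566, 1403 × 0.366 = 513 — total 1079
Group 2: 1193 × 0.956 = 1141
Group 3: 411 × 0.952 = 391
Group 4: 1388 × 0.948 = 1316
Group 5: 1403 × 0.933 + 1917 × 0.322 = 1309 + 617 = 1926
Net migration: Group 3 − 107 → 284
Giving 1079 / 1141 / 284 / 1316 / 1926.
[period 3]
Births: 284 × 0.408 = 116, 1316 × 0.366 = 482 — total 598
Group 2: 1079 × 0.956 = 1032
Group 3: 1141 × 0.952 = 1086
Group 4: 284 × 0.948 = 269
Group 5: 1316 × 0.933 + 1926 × 0.322 = 1228 + 620 = 1848
Net migration: Group 3 − 107 → 979
Giving 598 / 1032 / 979 / 269 / 1848.
Total after period 3: 598 + 1032 + 979 + 269 + 1848 = 4726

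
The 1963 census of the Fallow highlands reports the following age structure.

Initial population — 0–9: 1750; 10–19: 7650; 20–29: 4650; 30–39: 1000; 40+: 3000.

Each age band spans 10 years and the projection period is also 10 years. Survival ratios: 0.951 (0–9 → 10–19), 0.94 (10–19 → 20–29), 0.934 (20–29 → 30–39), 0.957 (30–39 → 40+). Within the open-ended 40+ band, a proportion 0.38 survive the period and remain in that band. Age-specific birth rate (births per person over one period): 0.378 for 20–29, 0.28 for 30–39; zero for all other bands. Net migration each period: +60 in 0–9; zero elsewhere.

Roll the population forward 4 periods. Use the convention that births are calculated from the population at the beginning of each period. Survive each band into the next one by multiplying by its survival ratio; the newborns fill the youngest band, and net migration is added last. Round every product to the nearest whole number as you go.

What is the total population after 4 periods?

13461

— Period 1 —
Births: 4650 × 0.378 = 1758 ; 1000 × 0.28 = 280 ⇒ total 2038
10–19: 1750 × 0.951 = 1664
20–29: 7650 × 0.94 = 7191
30–39: 4650 × 0.934 = 4343
40+: 1000 × 0.957 + 3000 × 0.38 = 957 + 1140 = 2097
Net migration: 0–9 + 60 → 2098
→ [2098, 1664, 7191, 4343, 2097]
— Period 2 —
Births: 7191 × 0.378 = 2718 ; 4343 × 0.28 = 1216 ⇒ total 3934
10–19: 2098 × 0.951 = 1995
20–29: 1664 × 0.94 = 1564
30–39: 7191 × 0.934 = 6716
40+: 4343 × 0.957 + 2097 × 0.38 = 4156 + 797 = 4953
Net migration: 0–9 + 60 → 3994
→ [3994, 1995, 1564, 6716, 4953]
— Period 3 —
Births: 1564 × 0.378 = 591 ; 6716 × 0.28 = 1880 ⇒ total 2471
10–19: 3994 × 0.951 = 3798
20–29: 1995 × 0.94 = 1875
30–39: 1564 × 0.934 = 1461
40+: 6716 × 0.957 + 4953 × 0.38 = 6427 + 1882 = 8309
Net migration: 0–9 + 60 → 2531
→ [2531, 3798, 1875, 1461, 8309]
— Period 4 —
Births: 1875 × 0.378 = 709 ; 1461 × 0.28 = 409 ⇒ total 1118
10–19: 2531 × 0.951 = 2407
20–29: 3798 × 0.94 = 3570
30–39: 1875 × 0.934 = 1751
40+: 1461 × 0.957 + 8309 × 0.38 = 1398 + 3157 = 4555
Net migration: 0–9 + 60 → 1178
→ [1178, 2407, 3570, 1751, 4555]
Total after period 4: 1178 + 2407 + 3570 + 1751 + 4555 = 13461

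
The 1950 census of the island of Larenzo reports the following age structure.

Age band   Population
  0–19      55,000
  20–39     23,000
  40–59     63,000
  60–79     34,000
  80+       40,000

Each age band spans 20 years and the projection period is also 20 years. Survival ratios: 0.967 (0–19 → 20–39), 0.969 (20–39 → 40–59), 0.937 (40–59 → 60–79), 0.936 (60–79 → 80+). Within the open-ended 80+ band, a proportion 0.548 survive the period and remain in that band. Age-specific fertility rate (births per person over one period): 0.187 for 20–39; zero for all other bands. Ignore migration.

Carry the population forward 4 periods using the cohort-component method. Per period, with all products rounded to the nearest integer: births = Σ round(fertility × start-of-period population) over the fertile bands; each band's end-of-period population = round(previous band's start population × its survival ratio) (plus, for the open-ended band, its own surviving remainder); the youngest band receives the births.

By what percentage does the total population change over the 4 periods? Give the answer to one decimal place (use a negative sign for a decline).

-54.9

(Groups numbered youngest = 1 to oldest = 5.)
Period 1.
Births: 23000 × 0.187 = 4301
Group 2: 55000 × 0.967 = 53185
Group 3: 23000 × 0.969 = 22287
Group 4: 63000 × 0.937 = 59031
Group 5: 34000 × 0.936 + 40000 × 0.548 = 31824 + 21920 = 53744
End of period: [4301, 53185, 22287, 59031, 53744]
Period 2.
Births: 53185 × 0.187 = 9946
Group 2: 4301 × 0.967 = 4159
Group 3: 53185 × 0.969 = 51536
Group 4: 22287 × 0.937 = 20883
Group 5: 59031 × 0.936 + 53744 × 0.548 = 55253 + 29452 = 84705
End of period: [9946, 4159, 51536, 20883, 84705]
Period 3.
Births: 4159 × 0.187 = 778
Group 2: 9946 × 0.967 = 9618
Group 3: 4159 × 0.969 = 4030
Group 4: 51536 × 0.937 = 48289
Group 5: 20883 × 0.936 + 84705 × 0.548 = 19546 + 46418 = 65964
End of period: [778, 9618, 4030, 48289, 65964]
Period 4.
Births: 9618 × 0.187 = 1799
Group 2: 778 × 0.967 = 752
Group 3: 9618 × 0.969 = 9320
Group 4: 4030 × 0.937 = 3776
Group 5: 48289 × 0.936 + 65964 × 0.548 = 45199 + 36148 = 81347
End of period: [1799, 752, 9320, 3776, 81347]
Total: 215000 → 96994; change = -118006; percentage change = -54.9%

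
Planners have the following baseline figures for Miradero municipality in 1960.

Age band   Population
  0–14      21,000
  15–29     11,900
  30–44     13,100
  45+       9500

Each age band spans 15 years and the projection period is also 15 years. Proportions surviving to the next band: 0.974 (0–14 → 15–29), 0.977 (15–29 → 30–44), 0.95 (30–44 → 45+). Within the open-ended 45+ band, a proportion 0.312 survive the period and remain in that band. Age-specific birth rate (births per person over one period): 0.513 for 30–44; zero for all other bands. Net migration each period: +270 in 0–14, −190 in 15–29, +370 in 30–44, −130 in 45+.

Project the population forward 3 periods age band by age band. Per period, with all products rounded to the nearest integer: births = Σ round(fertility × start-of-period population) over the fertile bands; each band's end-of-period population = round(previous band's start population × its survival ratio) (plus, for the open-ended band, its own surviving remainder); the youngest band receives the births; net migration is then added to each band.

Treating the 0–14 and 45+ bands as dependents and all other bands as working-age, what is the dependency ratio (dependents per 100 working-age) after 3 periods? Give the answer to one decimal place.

268.5

[period 1]
Births: 13100 × 0.513 = 6720
15–29: 21000 × 0.974 = 20454
30–44: 11900 × 0.977 = 11626
45+: 13100 × 0.95 + 9500 × 0.312 = 12445 + 2964 = 15409
Net migration: 0–14 + 270 → 6990; 15–29 − 190 → 20264; 30–44 + 370 → 11996; 45+ − 130 → 15279
End of period: [6990, 20264, 11996, 15279]
[period 2]
Births: 11996 × 0.513 = 6154
15–29: 6990 × 0.974 = 6808
30–44: 20264 × 0.977 = 19798
45+: 11996 × 0.95 + 15279 × 0.312 = 11396 + 4767 = 16163
Net migration: 0–14 + 270 → 6424; 15–29 − 190 → 6618; 30–44 + 370 → 20168; 45+ − 130 → 16033
End of period: [6424, 6618, 20168, 16033]
[period 3]
Births: 20168 × 0.513 = 10346
15–29: 6424 × 0.974 = 6257
30–44: 6618 × 0.977 = 6466
45+: 20168 × 0.95 + 16033 × 0.312 = 19160 + 5002 = 24162
Net migration: 0–14 + 270 → 10616; 15–29 − 190 → 6067; 30–44 + 370 → 6836; 45+ − 130 → 24032
End of period: [10616, 6067, 6836, 24032]
Dependents (band 0–14 + band 45+) = 10616 + 24032 = 34648; working-age = 12903; ratio = 34648/12903 × 100 = 268.5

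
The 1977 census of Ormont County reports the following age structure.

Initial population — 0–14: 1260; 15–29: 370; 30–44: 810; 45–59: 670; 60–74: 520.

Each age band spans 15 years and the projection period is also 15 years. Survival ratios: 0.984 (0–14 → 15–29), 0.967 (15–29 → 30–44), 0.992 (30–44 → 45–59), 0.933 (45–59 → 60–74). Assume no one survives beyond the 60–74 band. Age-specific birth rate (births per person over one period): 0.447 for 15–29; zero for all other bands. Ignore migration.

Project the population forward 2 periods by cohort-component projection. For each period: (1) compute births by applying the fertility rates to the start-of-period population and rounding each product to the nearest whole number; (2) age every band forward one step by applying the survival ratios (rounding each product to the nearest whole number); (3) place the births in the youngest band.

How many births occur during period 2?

554

[period 1]
Births: 370 × 0.447 = 165
15–29: 1260 × 0.984 = 1240
30–44: 370 × 0.967 = 358
45–59: 810 × 0.992 = 804
60–74: 670 × 0.933 = 625
→ [165, 1240, 358, 804, 625]
[period 2]
Births: 1240 × 0.447 = 554
15–29: 165 × 0.984 = 162
30–44: 1240 × 0.967 = 1199
45–59: 358 × 0.992 = 355
60–74: 804 × 0.933 = 750
→ [554, 162, 1199, 355, 750]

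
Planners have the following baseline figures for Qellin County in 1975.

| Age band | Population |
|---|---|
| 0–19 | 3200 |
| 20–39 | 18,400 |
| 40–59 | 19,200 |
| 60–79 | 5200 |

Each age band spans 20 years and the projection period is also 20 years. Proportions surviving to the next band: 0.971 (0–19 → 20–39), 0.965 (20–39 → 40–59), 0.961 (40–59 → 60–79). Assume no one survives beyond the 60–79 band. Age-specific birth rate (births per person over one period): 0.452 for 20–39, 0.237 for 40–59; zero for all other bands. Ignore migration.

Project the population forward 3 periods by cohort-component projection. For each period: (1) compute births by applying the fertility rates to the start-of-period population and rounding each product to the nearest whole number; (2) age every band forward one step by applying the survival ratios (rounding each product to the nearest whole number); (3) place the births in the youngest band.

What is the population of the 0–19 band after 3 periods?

Period 1:
Births: 18400 × 0.452 = 8317 ; 19200 × 0.237 = 4550 → total 12867
20–39: 3200 × 0.971 = 3107
40–59: 18400 × 0.965 = 17756
60–79: 19200 × 0.961 = 18451
Giving 12867 / 3107 / 17756 / 18451.
Period 2:
Births: 3107 × 0.452 = 1404 ; 17756 × 0.237 = 4208 → total 5612
20–39: 12867 × 0.971 = 12494
40–59: 3107 × 0.965 = 2998
60–79: 17756 × 0.961 = 17064
Giving 5612 / 12494 / 2998 / 17064.
Period 3:
Births: 12494 × 0.452 = 5647 ; 2998 × 0.237 = 711 → total 6358
20–39: 5612 × 0.971 = 5449
40–59: 12494 × 0.965 = 12057
60–79: 2998 × 0.961 = 2881
Giving 6358 / 5449 / 12057 / 2881.

6358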